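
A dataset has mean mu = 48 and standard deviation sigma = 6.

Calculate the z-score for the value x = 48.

0

Step 1: Recall the z-score formula: z = (x - mu) / sigma
Step 2: Substitute values: z = (48 - 48) / 6
Step 3: z = 0 / 6 = 0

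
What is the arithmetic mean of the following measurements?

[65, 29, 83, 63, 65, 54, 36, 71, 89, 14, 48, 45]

55.1667

Step 1: Sum all values: 65 + 29 + 83 + 63 + 65 + 54 + 36 + 71 + 89 + 14 + 48 + 45 = 662
Step 2: Count the number of values: n = 12
Step 3: Mean = sum / n = 662 / 12 = 55.1667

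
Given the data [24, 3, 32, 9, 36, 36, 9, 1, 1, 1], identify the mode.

1

Step 1: Count the frequency of each value:
  1: appears 3 time(s)
  3: appears 1 time(s)
  9: appears 2 time(s)
  24: appears 1 time(s)
  32: appears 1 time(s)
  36: appears 2 time(s)
Step 2: The value 1 appears most frequently (3 times).
Step 3: Mode = 1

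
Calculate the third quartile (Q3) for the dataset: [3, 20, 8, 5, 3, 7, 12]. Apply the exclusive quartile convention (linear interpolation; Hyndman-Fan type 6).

12

Step 1: Sort the data: [3, 3, 5, 7, 8, 12, 20]
Step 2: n = 7
Step 3: Using the exclusive quartile method:
  Q1 = 3
  Q2 (median) = 7
  Q3 = 12
  IQR = Q3 - Q1 = 12 - 3 = 9
Step 4: Q3 = 12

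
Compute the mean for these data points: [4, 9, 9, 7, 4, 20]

8.8333

Step 1: Sum all values: 4 + 9 + 9 + 7 + 4 + 20 = 53
Step 2: Count the number of values: n = 6
Step 3: Mean = sum / n = 53 / 6 = 8.8333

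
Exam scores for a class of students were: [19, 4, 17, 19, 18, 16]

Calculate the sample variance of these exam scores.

33.1

Step 1: Compute the mean: (19 + 4 + 17 + 19 + 18 + 16) / 6 = 15.5
Step 2: Compute squared deviations from the mean:
  (19 - 15.5)^2 = 12.25
  (4 - 15.5)^2 = 132.25
  (17 - 15.5)^2 = 2.25
  (19 - 15.5)^2 = 12.25
  (18 - 15.5)^2 = 6.25
  (16 - 15.5)^2 = 0.25
Step 3: Sum of squared deviations = 165.5
Step 4: Sample variance = 165.5 / 5 = 33.1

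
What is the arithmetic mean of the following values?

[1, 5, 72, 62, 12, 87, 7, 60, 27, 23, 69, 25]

37.5

Step 1: Sum all values: 1 + 5 + 72 + 62 + 12 + 87 + 7 + 60 + 27 + 23 + 69 + 25 = 450
Step 2: Count the number of values: n = 12
Step 3: Mean = sum / n = 450 / 12 = 37.5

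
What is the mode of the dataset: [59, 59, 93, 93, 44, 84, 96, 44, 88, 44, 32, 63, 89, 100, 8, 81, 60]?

44

Step 1: Count the frequency of each value:
  8: appears 1 time(s)
  32: appears 1 time(s)
  44: appears 3 time(s)
  59: appears 2 time(s)
  60: appears 1 time(s)
  63: appears 1 time(s)
  81: appears 1 time(s)
  84: appears 1 time(s)
  88: appears 1 time(s)
  89: appears 1 time(s)
  93: appears 2 time(s)
  96: appears 1 time(s)
  100: appears 1 time(s)
Step 2: The value 44 appears most frequently (3 times).
Step 3: Mode = 44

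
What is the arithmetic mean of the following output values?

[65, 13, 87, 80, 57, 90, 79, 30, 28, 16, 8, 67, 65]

52.6923

Step 1: Sum all values: 65 + 13 + 87 + 80 + 57 + 90 + 79 + 30 + 28 + 16 + 8 + 67 + 65 = 685
Step 2: Count the number of values: n = 13
Step 3: Mean = sum / n = 685 / 13 = 52.6923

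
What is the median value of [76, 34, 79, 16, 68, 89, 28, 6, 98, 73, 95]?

73

Step 1: Sort the data in ascending order: [6, 16, 28, 34, 68, 73, 76, 79, 89, 95, 98]
Step 2: The number of values is n = 11.
Step 3: Since n is odd, the median is the middle value at position 6: 73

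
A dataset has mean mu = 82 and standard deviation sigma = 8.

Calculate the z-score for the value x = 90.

1

Step 1: Recall the z-score formula: z = (x - mu) / sigma
Step 2: Substitute values: z = (90 - 82) / 8
Step 3: z = 8 / 8 = 1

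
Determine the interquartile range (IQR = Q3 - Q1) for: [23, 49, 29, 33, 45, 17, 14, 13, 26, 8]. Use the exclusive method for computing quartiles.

22.25

Step 1: Sort the data: [8, 13, 14, 17, 23, 26, 29, 33, 45, 49]
Step 2: n = 10
Step 3: Using the exclusive quartile method:
  Q1 = 13.75
  Q2 (median) = 24.5
  Q3 = 36
  IQR = Q3 - Q1 = 36 - 13.75 = 22.25
Step 4: IQR = 22.25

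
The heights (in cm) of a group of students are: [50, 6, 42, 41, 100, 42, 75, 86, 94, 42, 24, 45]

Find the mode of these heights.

42

Step 1: Count the frequency of each value:
  6: appears 1 time(s)
  24: appears 1 time(s)
  41: appears 1 time(s)
  42: appears 3 time(s)
  45: appears 1 time(s)
  50: appears 1 time(s)
  75: appears 1 time(s)
  86: appears 1 time(s)
  94: appears 1 time(s)
  100: appears 1 time(s)
Step 2: The value 42 appears most frequently (3 times).
Step 3: Mode = 42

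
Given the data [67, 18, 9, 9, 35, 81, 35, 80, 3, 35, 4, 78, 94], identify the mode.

35

Step 1: Count the frequency of each value:
  3: appears 1 time(s)
  4: appears 1 time(s)
  9: appears 2 time(s)
  18: appears 1 time(s)
  35: appears 3 time(s)
  67: appears 1 time(s)
  78: appears 1 time(s)
  80: appears 1 time(s)
  81: appears 1 time(s)
  94: appears 1 time(s)
Step 2: The value 35 appears most frequently (3 times).
Step 3: Mode = 35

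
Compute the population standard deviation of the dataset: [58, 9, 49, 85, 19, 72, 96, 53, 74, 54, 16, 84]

27.4594

Step 1: Compute the mean: 55.75
Step 2: Sum of squared deviations from the mean: 9048.25
Step 3: Population variance = 9048.25 / 12 = 754.0208
Step 4: Standard deviation = sqrt(754.0208) = 27.4594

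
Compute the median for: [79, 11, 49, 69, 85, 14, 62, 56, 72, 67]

64.5

Step 1: Sort the data in ascending order: [11, 14, 49, 56, 62, 67, 69, 72, 79, 85]
Step 2: The number of values is n = 10.
Step 3: Since n is even, the median is the average of positions 5 and 6:
  Median = (62 + 67) / 2 = 64.5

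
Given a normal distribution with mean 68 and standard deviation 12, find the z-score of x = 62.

-0.5

Step 1: Recall the z-score formula: z = (x - mu) / sigma
Step 2: Substitute values: z = (62 - 68) / 12
Step 3: z = -6 / 12 = -0.5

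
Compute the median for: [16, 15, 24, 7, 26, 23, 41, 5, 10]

16

Step 1: Sort the data in ascending order: [5, 7, 10, 15, 16, 23, 24, 26, 41]
Step 2: The number of values is n = 9.
Step 3: Since n is odd, the median is the middle value at position 5: 16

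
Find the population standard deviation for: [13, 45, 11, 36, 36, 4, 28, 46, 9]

15.3768

Step 1: Compute the mean: 25.3333
Step 2: Sum of squared deviations from the mean: 2128
Step 3: Population variance = 2128 / 9 = 236.4444
Step 4: Standard deviation = sqrt(236.4444) = 15.3768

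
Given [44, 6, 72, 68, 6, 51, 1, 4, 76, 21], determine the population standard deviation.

29.1048

Step 1: Compute the mean: 34.9
Step 2: Sum of squared deviations from the mean: 8470.9
Step 3: Population variance = 8470.9 / 10 = 847.09
Step 4: Standard deviation = sqrt(847.09) = 29.1048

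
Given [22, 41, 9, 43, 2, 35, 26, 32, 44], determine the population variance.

199.0617

Step 1: Compute the mean: (22 + 41 + 9 + 43 + 2 + 35 + 26 + 32 + 44) / 9 = 28.2222
Step 2: Compute squared deviations from the mean:
  (22 - 28.2222)^2 = 38.716
  (41 - 28.2222)^2 = 163.2716
  (9 - 28.2222)^2 = 369.4938
  (43 - 28.2222)^2 = 218.3827
  (2 - 28.2222)^2 = 687.6049
  (35 - 28.2222)^2 = 45.9383
  (26 - 28.2222)^2 = 4.9383
  (32 - 28.2222)^2 = 14.2716
  (44 - 28.2222)^2 = 248.9383
Step 3: Sum of squared deviations = 1791.5556
Step 4: Population variance = 1791.5556 / 9 = 199.0617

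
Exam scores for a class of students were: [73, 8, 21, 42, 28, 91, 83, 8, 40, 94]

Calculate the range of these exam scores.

86

Step 1: Identify the maximum value: max = 94
Step 2: Identify the minimum value: min = 8
Step 3: Range = max - min = 94 - 8 = 86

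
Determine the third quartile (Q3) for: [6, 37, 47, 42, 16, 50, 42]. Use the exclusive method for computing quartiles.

47

Step 1: Sort the data: [6, 16, 37, 42, 42, 47, 50]
Step 2: n = 7
Step 3: Using the exclusive quartile method:
  Q1 = 16
  Q2 (median) = 42
  Q3 = 47
  IQR = Q3 - Q1 = 47 - 16 = 31
Step 4: Q3 = 47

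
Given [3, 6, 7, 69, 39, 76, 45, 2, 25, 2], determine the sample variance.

811.3778

Step 1: Compute the mean: (3 + 6 + 7 + 69 + 39 + 76 + 45 + 2 + 25 + 2) / 10 = 27.4
Step 2: Compute squared deviations from the mean:
  (3 - 27.4)^2 = 595.36
  (6 - 27.4)^2 = 457.96
  (7 - 27.4)^2 = 416.16
  (69 - 27.4)^2 = 1730.56
  (39 - 27.4)^2 = 134.56
  (76 - 27.4)^2 = 2361.96
  (45 - 27.4)^2 = 309.76
  (2 - 27.4)^2 = 645.16
  (25 - 27.4)^2 = 5.76
  (2 - 27.4)^2 = 645.16
Step 3: Sum of squared deviations = 7302.4
Step 4: Sample variance = 7302.4 / 9 = 811.3778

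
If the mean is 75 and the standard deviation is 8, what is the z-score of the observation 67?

-1

Step 1: Recall the z-score formula: z = (x - mu) / sigma
Step 2: Substitute values: z = (67 - 75) / 8
Step 3: z = -8 / 8 = -1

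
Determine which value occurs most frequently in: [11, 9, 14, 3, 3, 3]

3

Step 1: Count the frequency of each value:
  3: appears 3 time(s)
  9: appears 1 time(s)
  11: appears 1 time(s)
  14: appears 1 time(s)
Step 2: The value 3 appears most frequently (3 times).
Step 3: Mode = 3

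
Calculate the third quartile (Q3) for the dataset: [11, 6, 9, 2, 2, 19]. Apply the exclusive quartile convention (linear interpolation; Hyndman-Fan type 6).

13

Step 1: Sort the data: [2, 2, 6, 9, 11, 19]
Step 2: n = 6
Step 3: Using the exclusive quartile method:
  Q1 = 2
  Q2 (median) = 7.5
  Q3 = 13
  IQR = Q3 - Q1 = 13 - 2 = 11
Step 4: Q3 = 13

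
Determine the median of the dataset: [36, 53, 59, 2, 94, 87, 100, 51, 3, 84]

56

Step 1: Sort the data in ascending order: [2, 3, 36, 51, 53, 59, 84, 87, 94, 100]
Step 2: The number of values is n = 10.
Step 3: Since n is even, the median is the average of positions 5 and 6:
  Median = (53 + 59) / 2 = 56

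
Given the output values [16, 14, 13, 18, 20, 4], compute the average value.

14.1667

Step 1: Sum all values: 16 + 14 + 13 + 18 + 20 + 4 = 85
Step 2: Count the number of values: n = 6
Step 3: Mean = sum / n = 85 / 6 = 14.1667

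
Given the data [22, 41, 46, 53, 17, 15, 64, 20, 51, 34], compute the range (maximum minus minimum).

49

Step 1: Identify the maximum value: max = 64
Step 2: Identify the minimum value: min = 15
Step 3: Range = max - min = 64 - 15 = 49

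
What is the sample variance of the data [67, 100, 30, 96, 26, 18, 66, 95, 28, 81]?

1054.0111

Step 1: Compute the mean: (67 + 100 + 30 + 96 + 26 + 18 + 66 + 95 + 28 + 81) / 10 = 60.7
Step 2: Compute squared deviations from the mean:
  (67 - 60.7)^2 = 39.69
  (100 - 60.7)^2 = 1544.49
  (30 - 60.7)^2 = 942.49
  (96 - 60.7)^2 = 1246.09
  (26 - 60.7)^2 = 1204.09
  (18 - 60.7)^2 = 1823.29
  (66 - 60.7)^2 = 28.09
  (95 - 60.7)^2 = 1176.49
  (28 - 60.7)^2 = 1069.29
  (81 - 60.7)^2 = 412.09
Step 3: Sum of squared deviations = 9486.1
Step 4: Sample variance = 9486.1 / 9 = 1054.0111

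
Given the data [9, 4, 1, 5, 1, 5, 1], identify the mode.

1

Step 1: Count the frequency of each value:
  1: appears 3 time(s)
  4: appears 1 time(s)
  5: appears 2 time(s)
  9: appears 1 time(s)
Step 2: The value 1 appears most frequently (3 times).
Step 3: Mode = 1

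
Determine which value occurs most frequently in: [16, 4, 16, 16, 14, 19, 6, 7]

16

Step 1: Count the frequency of each value:
  4: appears 1 time(s)
  6: appears 1 time(s)
  7: appears 1 time(s)
  14: appears 1 time(s)
  16: appears 3 time(s)
  19: appears 1 time(s)
Step 2: The value 16 appears most frequently (3 times).
Step 3: Mode = 16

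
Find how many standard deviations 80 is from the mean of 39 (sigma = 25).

1.64

Step 1: Recall the z-score formula: z = (x - mu) / sigma
Step 2: Substitute values: z = (80 - 39) / 25
Step 3: z = 41 / 25 = 1.64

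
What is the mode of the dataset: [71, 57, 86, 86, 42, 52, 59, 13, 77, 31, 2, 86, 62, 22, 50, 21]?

86

Step 1: Count the frequency of each value:
  2: appears 1 time(s)
  13: appears 1 time(s)
  21: appears 1 time(s)
  22: appears 1 time(s)
  31: appears 1 time(s)
  42: appears 1 time(s)
  50: appears 1 time(s)
  52: appears 1 time(s)
  57: appears 1 time(s)
  59: appears 1 time(s)
  62: appears 1 time(s)
  71: appears 1 time(s)
  77: appears 1 time(s)
  86: appears 3 time(s)
Step 2: The value 86 appears most frequently (3 times).
Step 3: Mode = 86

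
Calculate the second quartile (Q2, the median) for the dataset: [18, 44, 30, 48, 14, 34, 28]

30

Step 1: Sort the data: [14, 18, 28, 30, 34, 44, 48]
Step 2: n = 7
Step 3: Q2 is the median. Since n is odd, it is the middle value at position 4: 30
Step 4: Q2 = 30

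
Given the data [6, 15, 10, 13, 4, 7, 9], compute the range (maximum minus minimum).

11

Step 1: Identify the maximum value: max = 15
Step 2: Identify the minimum value: min = 4
Step 3: Range = max - min = 15 - 4 = 11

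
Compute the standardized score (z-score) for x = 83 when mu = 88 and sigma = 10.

-0.5

Step 1: Recall the z-score formula: z = (x - mu) / sigma
Step 2: Substitute values: z = (83 - 88) / 10
Step 3: z = -5 / 10 = -0.5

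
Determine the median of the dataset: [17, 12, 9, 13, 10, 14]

12.5

Step 1: Sort the data in ascending order: [9, 10, 12, 13, 14, 17]
Step 2: The number of values is n = 6.
Step 3: Since n is even, the median is the average of positions 3 and 4:
  Median = (12 + 13) / 2 = 12.5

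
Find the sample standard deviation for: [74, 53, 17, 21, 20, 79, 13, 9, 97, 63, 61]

31.0434

Step 1: Compute the mean: 46.0909
Step 2: Sum of squared deviations from the mean: 9636.9091
Step 3: Sample variance = 9636.9091 / 10 = 963.6909
Step 4: Standard deviation = sqrt(963.6909) = 31.0434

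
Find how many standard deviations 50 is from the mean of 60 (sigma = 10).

-1

Step 1: Recall the z-score formula: z = (x - mu) / sigma
Step 2: Substitute values: z = (50 - 60) / 10
Step 3: z = -10 / 10 = -1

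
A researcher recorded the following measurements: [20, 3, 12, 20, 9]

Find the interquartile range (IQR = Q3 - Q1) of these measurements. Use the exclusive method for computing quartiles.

14

Step 1: Sort the data: [3, 9, 12, 20, 20]
Step 2: n = 5
Step 3: Using the exclusive quartile method:
  Q1 = 6
  Q2 (median) = 12
  Q3 = 20
  IQR = Q3 - Q1 = 20 - 6 = 14
Step 4: IQR = 14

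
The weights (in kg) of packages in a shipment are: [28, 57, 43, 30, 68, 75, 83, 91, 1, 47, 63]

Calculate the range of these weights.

90

Step 1: Identify the maximum value: max = 91
Step 2: Identify the minimum value: min = 1
Step 3: Range = max - min = 91 - 1 = 90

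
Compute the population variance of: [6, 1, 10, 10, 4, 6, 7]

8.7755

Step 1: Compute the mean: (6 + 1 + 10 + 10 + 4 + 6 + 7) / 7 = 6.2857
Step 2: Compute squared deviations from the mean:
  (6 - 6.2857)^2 = 0.0816
  (1 - 6.2857)^2 = 27.9388
  (10 - 6.2857)^2 = 13.7959
  (10 - 6.2857)^2 = 13.7959
  (4 - 6.2857)^2 = 5.2245
  (6 - 6.2857)^2 = 0.0816
  (7 - 6.2857)^2 = 0.5102
Step 3: Sum of squared deviations = 61.4286
Step 4: Population variance = 61.4286 / 7 = 8.7755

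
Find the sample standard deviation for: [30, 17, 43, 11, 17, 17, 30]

11.1633

Step 1: Compute the mean: 23.5714
Step 2: Sum of squared deviations from the mean: 747.7143
Step 3: Sample variance = 747.7143 / 6 = 124.619
Step 4: Standard deviation = sqrt(124.619) = 11.1633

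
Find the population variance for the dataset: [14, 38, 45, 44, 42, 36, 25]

111.551

Step 1: Compute the mean: (14 + 38 + 45 + 44 + 42 + 36 + 25) / 7 = 34.8571
Step 2: Compute squared deviations from the mean:
  (14 - 34.8571)^2 = 435.0204
  (38 - 34.8571)^2 = 9.8776
  (45 - 34.8571)^2 = 102.8776
  (44 - 34.8571)^2 = 83.5918
  (42 - 34.8571)^2 = 51.0204
  (36 - 34.8571)^2 = 1.3061
  (25 - 34.8571)^2 = 97.1633
Step 3: Sum of squared deviations = 780.8571
Step 4: Population variance = 780.8571 / 7 = 111.551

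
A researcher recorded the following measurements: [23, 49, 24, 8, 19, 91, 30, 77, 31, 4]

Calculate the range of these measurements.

87

Step 1: Identify the maximum value: max = 91
Step 2: Identify the minimum value: min = 4
Step 3: Range = max - min = 91 - 4 = 87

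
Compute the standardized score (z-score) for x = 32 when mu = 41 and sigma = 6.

-1.5

Step 1: Recall the z-score formula: z = (x - mu) / sigma
Step 2: Substitute values: z = (32 - 41) / 6
Step 3: z = -9 / 6 = -1.5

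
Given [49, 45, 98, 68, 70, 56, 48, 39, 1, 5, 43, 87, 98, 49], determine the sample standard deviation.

29.2732

Step 1: Compute the mean: 54
Step 2: Sum of squared deviations from the mean: 11140
Step 3: Sample variance = 11140 / 13 = 856.9231
Step 4: Standard deviation = sqrt(856.9231) = 29.2732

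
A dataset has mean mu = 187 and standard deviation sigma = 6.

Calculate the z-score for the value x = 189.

0.3333

Step 1: Recall the z-score formula: z = (x - mu) / sigma
Step 2: Substitute values: z = (189 - 187) / 6
Step 3: z = 2 / 6 = 0.3333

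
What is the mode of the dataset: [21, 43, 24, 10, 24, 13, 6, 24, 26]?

24

Step 1: Count the frequency of each value:
  6: appears 1 time(s)
  10: appears 1 time(s)
  13: appears 1 time(s)
  21: appears 1 time(s)
  24: appears 3 time(s)
  26: appears 1 time(s)
  43: appears 1 time(s)
Step 2: The value 24 appears most frequently (3 times).
Step 3: Mode = 24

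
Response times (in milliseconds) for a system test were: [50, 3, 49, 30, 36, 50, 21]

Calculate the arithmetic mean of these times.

34.1429

Step 1: Sum all values: 50 + 3 + 49 + 30 + 36 + 50 + 21 = 239
Step 2: Count the number of values: n = 7
Step 3: Mean = sum / n = 239 / 7 = 34.1429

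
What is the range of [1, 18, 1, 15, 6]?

17

Step 1: Identify the maximum value: max = 18
Step 2: Identify the minimum value: min = 1
Step 3: Range = max - min = 18 - 1 = 17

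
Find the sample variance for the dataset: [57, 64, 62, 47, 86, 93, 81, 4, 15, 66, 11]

950.4182

Step 1: Compute the mean: (57 + 64 + 62 + 47 + 86 + 93 + 81 + 4 + 15 + 66 + 11) / 11 = 53.2727
Step 2: Compute squared deviations from the mean:
  (57 - 53.2727)^2 = 13.8926
  (64 - 53.2727)^2 = 115.0744
  (62 - 53.2727)^2 = 76.1653
  (47 - 53.2727)^2 = 39.3471
  (86 - 53.2727)^2 = 1071.0744
  (93 - 53.2727)^2 = 1578.2562
  (81 - 53.2727)^2 = 768.8017
  (4 - 53.2727)^2 = 2427.8017
  (15 - 53.2727)^2 = 1464.8017
  (66 - 53.2727)^2 = 161.9835
  (11 - 53.2727)^2 = 1786.9835
Step 3: Sum of squared deviations = 9504.1818
Step 4: Sample variance = 9504.1818 / 10 = 950.4182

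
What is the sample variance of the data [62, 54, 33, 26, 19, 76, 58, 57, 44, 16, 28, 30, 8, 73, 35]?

444.6381

Step 1: Compute the mean: (62 + 54 + 33 + 26 + 19 + 76 + 58 + 57 + 44 + 16 + 28 + 30 + 8 + 73 + 35) / 15 = 41.2667
Step 2: Compute squared deviations from the mean:
  (62 - 41.2667)^2 = 429.8711
  (54 - 41.2667)^2 = 162.1378
  (33 - 41.2667)^2 = 68.3378
  (26 - 41.2667)^2 = 233.0711
  (19 - 41.2667)^2 = 495.8044
  (76 - 41.2667)^2 = 1206.4044
  (58 - 41.2667)^2 = 280.0044
  (57 - 41.2667)^2 = 247.5378
  (44 - 41.2667)^2 = 7.4711
  (16 - 41.2667)^2 = 638.4044
  (28 - 41.2667)^2 = 176.0044
  (30 - 41.2667)^2 = 126.9378
  (8 - 41.2667)^2 = 1106.6711
  (73 - 41.2667)^2 = 1007.0044
  (35 - 41.2667)^2 = 39.2711
Step 3: Sum of squared deviations = 6224.9333
Step 4: Sample variance = 6224.9333 / 14 = 444.6381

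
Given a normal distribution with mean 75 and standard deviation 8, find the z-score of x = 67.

-1

Step 1: Recall the z-score formula: z = (x - mu) / sigma
Step 2: Substitute values: z = (67 - 75) / 8
Step 3: z = -8 / 8 = -1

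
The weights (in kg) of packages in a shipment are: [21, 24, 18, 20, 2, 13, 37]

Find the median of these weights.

20

Step 1: Sort the data in ascending order: [2, 13, 18, 20, 21, 24, 37]
Step 2: The number of values is n = 7.
Step 3: Since n is odd, the median is the middle value at position 4: 20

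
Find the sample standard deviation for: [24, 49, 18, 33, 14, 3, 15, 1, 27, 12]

14.3465

Step 1: Compute the mean: 19.6
Step 2: Sum of squared deviations from the mean: 1852.4
Step 3: Sample variance = 1852.4 / 9 = 205.8222
Step 4: Standard deviation = sqrt(205.8222) = 14.3465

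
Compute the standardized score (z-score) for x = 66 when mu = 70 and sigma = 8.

-0.5

Step 1: Recall the z-score formula: z = (x - mu) / sigma
Step 2: Substitute values: z = (66 - 70) / 8
Step 3: z = -4 / 8 = -0.5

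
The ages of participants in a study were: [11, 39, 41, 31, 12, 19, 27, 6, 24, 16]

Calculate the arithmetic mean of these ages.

22.6

Step 1: Sum all values: 11 + 39 + 41 + 31 + 12 + 19 + 27 + 6 + 24 + 16 = 226
Step 2: Count the number of values: n = 10
Step 3: Mean = sum / n = 226 / 10 = 22.6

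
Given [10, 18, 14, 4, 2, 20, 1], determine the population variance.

51.551

Step 1: Compute the mean: (10 + 18 + 14 + 4 + 2 + 20 + 1) / 7 = 9.8571
Step 2: Compute squared deviations from the mean:
  (10 - 9.8571)^2 = 0.0204
  (18 - 9.8571)^2 = 66.3061
  (14 - 9.8571)^2 = 17.1633
  (4 - 9.8571)^2 = 34.3061
  (2 - 9.8571)^2 = 61.7347
  (20 - 9.8571)^2 = 102.8776
  (1 - 9.8571)^2 = 78.449
Step 3: Sum of squared deviations = 360.8571
Step 4: Population variance = 360.8571 / 7 = 51.551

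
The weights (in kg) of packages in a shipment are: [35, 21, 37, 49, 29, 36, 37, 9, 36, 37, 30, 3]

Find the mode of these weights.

37

Step 1: Count the frequency of each value:
  3: appears 1 time(s)
  9: appears 1 time(s)
  21: appears 1 time(s)
  29: appears 1 time(s)
  30: appears 1 time(s)
  35: appears 1 time(s)
  36: appears 2 time(s)
  37: appears 3 time(s)
  49: appears 1 time(s)
Step 2: The value 37 appears most frequently (3 times).
Step 3: Mode = 37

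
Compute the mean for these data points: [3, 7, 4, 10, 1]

5

Step 1: Sum all values: 3 + 7 + 4 + 10 + 1 = 25
Step 2: Count the number of values: n = 5
Step 3: Mean = sum / n = 25 / 5 = 5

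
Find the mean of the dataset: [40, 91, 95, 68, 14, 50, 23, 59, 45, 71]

55.6

Step 1: Sum all values: 40 + 91 + 95 + 68 + 14 + 50 + 23 + 59 + 45 + 71 = 556
Step 2: Count the number of values: n = 10
Step 3: Mean = sum / n = 556 / 10 = 55.6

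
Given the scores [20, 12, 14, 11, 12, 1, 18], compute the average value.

12.5714

Step 1: Sum all values: 20 + 12 + 14 + 11 + 12 + 1 + 18 = 88
Step 2: Count the number of values: n = 7
Step 3: Mean = sum / n = 88 / 7 = 12.5714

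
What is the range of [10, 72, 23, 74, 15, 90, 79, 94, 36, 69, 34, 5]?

89

Step 1: Identify the maximum value: max = 94
Step 2: Identify the minimum value: min = 5
Step 3: Range = max - min = 94 - 5 = 89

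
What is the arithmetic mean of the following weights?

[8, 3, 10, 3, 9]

6.6

Step 1: Sum all values: 8 + 3 + 10 + 3 + 9 = 33
Step 2: Count the number of values: n = 5
Step 3: Mean = sum / n = 33 / 5 = 6.6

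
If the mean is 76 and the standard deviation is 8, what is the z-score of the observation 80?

0.5

Step 1: Recall the z-score formula: z = (x - mu) / sigma
Step 2: Substitute values: z = (80 - 76) / 8
Step 3: z = 4 / 8 = 0.5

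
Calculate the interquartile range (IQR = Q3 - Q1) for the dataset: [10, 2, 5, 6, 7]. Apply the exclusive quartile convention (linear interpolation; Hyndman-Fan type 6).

5

Step 1: Sort the data: [2, 5, 6, 7, 10]
Step 2: n = 5
Step 3: Using the exclusive quartile method:
  Q1 = 3.5
  Q2 (median) = 6
  Q3 = 8.5
  IQR = Q3 - Q1 = 8.5 - 3.5 = 5
Step 4: IQR = 5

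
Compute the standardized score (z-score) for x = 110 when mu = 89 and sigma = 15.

1.4

Step 1: Recall the z-score formula: z = (x - mu) / sigma
Step 2: Substitute values: z = (110 - 89) / 15
Step 3: z = 21 / 15 = 1.4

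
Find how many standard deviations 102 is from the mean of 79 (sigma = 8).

2.875

Step 1: Recall the z-score formula: z = (x - mu) / sigma
Step 2: Substitute values: z = (102 - 79) / 8
Step 3: z = 23 / 8 = 2.875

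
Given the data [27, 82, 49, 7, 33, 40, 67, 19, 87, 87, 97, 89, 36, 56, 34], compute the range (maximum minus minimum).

90

Step 1: Identify the maximum value: max = 97
Step 2: Identify the minimum value: min = 7
Step 3: Range = max - min = 97 - 7 = 90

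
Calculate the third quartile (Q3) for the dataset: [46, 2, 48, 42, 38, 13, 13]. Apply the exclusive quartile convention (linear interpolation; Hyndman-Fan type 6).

46

Step 1: Sort the data: [2, 13, 13, 38, 42, 46, 48]
Step 2: n = 7
Step 3: Using the exclusive quartile method:
  Q1 = 13
  Q2 (median) = 38
  Q3 = 46
  IQR = Q3 - Q1 = 46 - 13 = 33
Step 4: Q3 = 46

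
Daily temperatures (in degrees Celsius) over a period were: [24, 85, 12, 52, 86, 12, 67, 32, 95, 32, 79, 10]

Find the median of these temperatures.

42

Step 1: Sort the data in ascending order: [10, 12, 12, 24, 32, 32, 52, 67, 79, 85, 86, 95]
Step 2: The number of values is n = 12.
Step 3: Since n is even, the median is the average of positions 6 and 7:
  Median = (32 + 52) / 2 = 42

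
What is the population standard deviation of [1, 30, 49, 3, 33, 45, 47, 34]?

17.5695

Step 1: Compute the mean: 30.25
Step 2: Sum of squared deviations from the mean: 2469.5
Step 3: Population variance = 2469.5 / 8 = 308.6875
Step 4: Standard deviation = sqrt(308.6875) = 17.5695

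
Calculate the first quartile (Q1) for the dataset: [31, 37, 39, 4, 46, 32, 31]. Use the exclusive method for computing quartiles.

31

Step 1: Sort the data: [4, 31, 31, 32, 37, 39, 46]
Step 2: n = 7
Step 3: Using the exclusive quartile method:
  Q1 = 31
  Q2 (median) = 32
  Q3 = 39
  IQR = Q3 - Q1 = 39 - 31 = 8
Step 4: Q1 = 31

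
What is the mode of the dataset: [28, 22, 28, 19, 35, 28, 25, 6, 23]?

28

Step 1: Count the frequency of each value:
  6: appears 1 time(s)
  19: appears 1 time(s)
  22: appears 1 time(s)
  23: appears 1 time(s)
  25: appears 1 time(s)
  28: appears 3 time(s)
  35: appears 1 time(s)
Step 2: The value 28 appears most frequently (3 times).
Step 3: Mode = 28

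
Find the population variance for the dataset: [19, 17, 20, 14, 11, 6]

23.5833

Step 1: Compute the mean: (19 + 17 + 20 + 14 + 11 + 6) / 6 = 14.5
Step 2: Compute squared deviations from the mean:
  (19 - 14.5)^2 = 20.25
  (17 - 14.5)^2 = 6.25
  (20 - 14.5)^2 = 30.25
  (14 - 14.5)^2 = 0.25
  (11 - 14.5)^2 = 12.25
  (6 - 14.5)^2 = 72.25
Step 3: Sum of squared deviations = 141.5
Step 4: Population variance = 141.5 / 6 = 23.5833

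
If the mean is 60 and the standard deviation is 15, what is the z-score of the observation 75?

1

Step 1: Recall the z-score formula: z = (x - mu) / sigma
Step 2: Substitute values: z = (75 - 60) / 15
Step 3: z = 15 / 15 = 1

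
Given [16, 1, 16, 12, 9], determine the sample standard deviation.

6.2209

Step 1: Compute the mean: 10.8
Step 2: Sum of squared deviations from the mean: 154.8
Step 3: Sample variance = 154.8 / 4 = 38.7
Step 4: Standard deviation = sqrt(38.7) = 6.2209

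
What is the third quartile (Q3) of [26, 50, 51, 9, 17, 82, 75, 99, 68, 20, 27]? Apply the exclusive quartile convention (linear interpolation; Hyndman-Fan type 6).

75

Step 1: Sort the data: [9, 17, 20, 26, 27, 50, 51, 68, 75, 82, 99]
Step 2: n = 11
Step 3: Using the exclusive quartile method:
  Q1 = 20
  Q2 (median) = 50
  Q3 = 75
  IQR = Q3 - Q1 = 75 - 20 = 55
Step 4: Q3 = 75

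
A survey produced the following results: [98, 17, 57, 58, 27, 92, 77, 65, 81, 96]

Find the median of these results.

71

Step 1: Sort the data in ascending order: [17, 27, 57, 58, 65, 77, 81, 92, 96, 98]
Step 2: The number of values is n = 10.
Step 3: Since n is even, the median is the average of positions 5 and 6:
  Median = (65 + 77) / 2 = 71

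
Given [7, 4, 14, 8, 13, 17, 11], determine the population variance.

17.3878

Step 1: Compute the mean: (7 + 4 + 14 + 8 + 13 + 17 + 11) / 7 = 10.5714
Step 2: Compute squared deviations from the mean:
  (7 - 10.5714)^2 = 12.7551
  (4 - 10.5714)^2 = 43.1837
  (14 - 10.5714)^2 = 11.7551
  (8 - 10.5714)^2 = 6.6122
  (13 - 10.5714)^2 = 5.898
  (17 - 10.5714)^2 = 41.3265
  (11 - 10.5714)^2 = 0.1837
Step 3: Sum of squared deviations = 121.7143
Step 4: Population variance = 121.7143 / 7 = 17.3878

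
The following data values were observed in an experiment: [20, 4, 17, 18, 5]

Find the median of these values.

17

Step 1: Sort the data in ascending order: [4, 5, 17, 18, 20]
Step 2: The number of values is n = 5.
Step 3: Since n is odd, the median is the middle value at position 3: 17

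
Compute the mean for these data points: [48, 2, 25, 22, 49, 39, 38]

31.8571

Step 1: Sum all values: 48 + 2 + 25 + 22 + 49 + 39 + 38 = 223
Step 2: Count the number of values: n = 7
Step 3: Mean = sum / n = 223 / 7 = 31.8571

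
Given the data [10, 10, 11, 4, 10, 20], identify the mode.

10

Step 1: Count the frequency of each value:
  4: appears 1 time(s)
  10: appears 3 time(s)
  11: appears 1 time(s)
  20: appears 1 time(s)
Step 2: The value 10 appears most frequently (3 times).
Step 3: Mode = 10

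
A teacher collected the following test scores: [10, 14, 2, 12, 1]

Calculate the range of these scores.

13

Step 1: Identify the maximum value: max = 14
Step 2: Identify the minimum value: min = 1
Step 3: Range = max - min = 14 - 1 = 13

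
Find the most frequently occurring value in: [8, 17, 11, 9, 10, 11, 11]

11

Step 1: Count the frequency of each value:
  8: appears 1 time(s)
  9: appears 1 time(s)
  10: appears 1 time(s)
  11: appears 3 time(s)
  17: appears 1 time(s)
Step 2: The value 11 appears most frequently (3 times).
Step 3: Mode = 11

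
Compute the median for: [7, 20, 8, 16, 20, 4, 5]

8

Step 1: Sort the data in ascending order: [4, 5, 7, 8, 16, 20, 20]
Step 2: The number of values is n = 7.
Step 3: Since n is odd, the median is the middle value at position 4: 8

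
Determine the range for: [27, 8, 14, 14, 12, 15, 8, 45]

37

Step 1: Identify the maximum value: max = 45
Step 2: Identify the minimum value: min = 8
Step 3: Range = max - min = 45 - 8 = 37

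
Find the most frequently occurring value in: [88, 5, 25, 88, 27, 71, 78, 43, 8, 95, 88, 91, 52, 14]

88

Step 1: Count the frequency of each value:
  5: appears 1 time(s)
  8: appears 1 time(s)
  14: appears 1 time(s)
  25: appears 1 time(s)
  27: appears 1 time(s)
  43: appears 1 time(s)
  52: appears 1 time(s)
  71: appears 1 time(s)
  78: appears 1 time(s)
  88: appears 3 time(s)
  91: appears 1 time(s)
  95: appears 1 time(s)
Step 2: The value 88 appears most frequently (3 times).
Step 3: Mode = 88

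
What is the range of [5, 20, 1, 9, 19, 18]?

19

Step 1: Identify the maximum value: max = 20
Step 2: Identify the minimum value: min = 1
Step 3: Range = max - min = 20 - 1 = 19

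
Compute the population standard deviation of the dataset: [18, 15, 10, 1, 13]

5.8172

Step 1: Compute the mean: 11.4
Step 2: Sum of squared deviations from the mean: 169.2
Step 3: Population variance = 169.2 / 5 = 33.84
Step 4: Standard deviation = sqrt(33.84) = 5.8172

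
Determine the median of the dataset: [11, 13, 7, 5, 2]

7

Step 1: Sort the data in ascending order: [2, 5, 7, 11, 13]
Step 2: The number of values is n = 5.
Step 3: Since n is odd, the median is the middle value at position 3: 7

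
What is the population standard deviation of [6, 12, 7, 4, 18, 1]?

5.5678

Step 1: Compute the mean: 8
Step 2: Sum of squared deviations from the mean: 186
Step 3: Population variance = 186 / 6 = 31
Step 4: Standard deviation = sqrt(31) = 5.5678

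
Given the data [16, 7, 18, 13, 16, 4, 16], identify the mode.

16

Step 1: Count the frequency of each value:
  4: appears 1 time(s)
  7: appears 1 time(s)
  13: appears 1 time(s)
  16: appears 3 time(s)
  18: appears 1 time(s)
Step 2: The value 16 appears most frequently (3 times).
Step 3: Mode = 16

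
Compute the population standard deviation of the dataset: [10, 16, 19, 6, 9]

4.7749

Step 1: Compute the mean: 12
Step 2: Sum of squared deviations from the mean: 114
Step 3: Population variance = 114 / 5 = 22.8
Step 4: Standard deviation = sqrt(22.8) = 4.7749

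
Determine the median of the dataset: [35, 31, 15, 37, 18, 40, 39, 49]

36

Step 1: Sort the data in ascending order: [15, 18, 31, 35, 37, 39, 40, 49]
Step 2: The number of values is n = 8.
Step 3: Since n is even, the median is the average of positions 4 and 5:
  Median = (35 + 37) / 2 = 36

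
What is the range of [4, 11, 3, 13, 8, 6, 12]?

10

Step 1: Identify the maximum value: max = 13
Step 2: Identify the minimum value: min = 3
Step 3: Range = max - min = 13 - 3 = 10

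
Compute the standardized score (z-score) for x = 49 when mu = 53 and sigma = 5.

-0.8

Step 1: Recall the z-score formula: z = (x - mu) / sigma
Step 2: Substitute values: z = (49 - 53) / 5
Step 3: z = -4 / 5 = -0.8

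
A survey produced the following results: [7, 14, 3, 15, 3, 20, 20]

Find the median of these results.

14

Step 1: Sort the data in ascending order: [3, 3, 7, 14, 15, 20, 20]
Step 2: The number of values is n = 7.
Step 3: Since n is odd, the median is the middle value at position 4: 14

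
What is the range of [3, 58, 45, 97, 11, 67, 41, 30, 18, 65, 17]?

94

Step 1: Identify the maximum value: max = 97
Step 2: Identify the minimum value: min = 3
Step 3: Range = max - min = 97 - 3 = 94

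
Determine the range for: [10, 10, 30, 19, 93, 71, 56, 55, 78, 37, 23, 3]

90

Step 1: Identify the maximum value: max = 93
Step 2: Identify the minimum value: min = 3
Step 3: Range = max - min = 93 - 3 = 90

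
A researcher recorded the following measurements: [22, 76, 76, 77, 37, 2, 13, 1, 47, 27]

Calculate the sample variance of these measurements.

906.4

Step 1: Compute the mean: (22 + 76 + 76 + 77 + 37 + 2 + 13 + 1 + 47 + 27) / 10 = 37.8
Step 2: Compute squared deviations from the mean:
  (22 - 37.8)^2 = 249.64
  (76 - 37.8)^2 = 1459.24
  (76 - 37.8)^2 = 1459.24
  (77 - 37.8)^2 = 1536.64
  (37 - 37.8)^2 = 0.64
  (2 - 37.8)^2 = 1281.64
  (13 - 37.8)^2 = 615.04
  (1 - 37.8)^2 = 1354.24
  (47 - 37.8)^2 = 84.64
  (27 - 37.8)^2 = 116.64
Step 3: Sum of squared deviations = 8157.6
Step 4: Sample variance = 8157.6 / 9 = 906.4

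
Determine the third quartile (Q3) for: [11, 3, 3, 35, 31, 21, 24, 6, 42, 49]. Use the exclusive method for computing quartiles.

36.75

Step 1: Sort the data: [3, 3, 6, 11, 21, 24, 31, 35, 42, 49]
Step 2: n = 10
Step 3: Using the exclusive quartile method:
  Q1 = 5.25
  Q2 (median) = 22.5
  Q3 = 36.75
  IQR = Q3 - Q1 = 36.75 - 5.25 = 31.5
Step 4: Q3 = 36.75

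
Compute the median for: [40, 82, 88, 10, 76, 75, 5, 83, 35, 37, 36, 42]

41

Step 1: Sort the data in ascending order: [5, 10, 35, 36, 37, 40, 42, 75, 76, 82, 83, 88]
Step 2: The number of values is n = 12.
Step 3: Since n is even, the median is the average of positions 6 and 7:
  Median = (40 + 42) / 2 = 41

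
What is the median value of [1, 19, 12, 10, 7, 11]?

10.5

Step 1: Sort the data in ascending order: [1, 7, 10, 11, 12, 19]
Step 2: The number of values is n = 6.
Step 3: Since n is even, the median is the average of positions 3 and 4:
  Median = (10 + 11) / 2 = 10.5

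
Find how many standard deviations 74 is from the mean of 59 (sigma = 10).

1.5

Step 1: Recall the z-score formula: z = (x - mu) / sigma
Step 2: Substitute values: z = (74 - 59) / 10
Step 3: z = 15 / 10 = 1.5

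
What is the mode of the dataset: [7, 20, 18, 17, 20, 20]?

20

Step 1: Count the frequency of each value:
  7: appears 1 time(s)
  17: appears 1 time(s)
  18: appears 1 time(s)
  20: appears 3 time(s)
Step 2: The value 20 appears most frequently (3 times).
Step 3: Mode = 20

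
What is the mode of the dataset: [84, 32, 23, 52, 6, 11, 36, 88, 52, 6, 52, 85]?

52

Step 1: Count the frequency of each value:
  6: appears 2 time(s)
  11: appears 1 time(s)
  23: appears 1 time(s)
  32: appears 1 time(s)
  36: appears 1 time(s)
  52: appears 3 time(s)
  84: appears 1 time(s)
  85: appears 1 time(s)
  88: appears 1 time(s)
Step 2: The value 52 appears most frequently (3 times).
Step 3: Mode = 52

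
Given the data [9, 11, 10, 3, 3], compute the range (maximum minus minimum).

8

Step 1: Identify the maximum value: max = 11
Step 2: Identify the minimum value: min = 3
Step 3: Range = max - min = 11 - 3 = 8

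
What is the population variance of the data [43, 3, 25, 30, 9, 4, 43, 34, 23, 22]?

192.84

Step 1: Compute the mean: (43 + 3 + 25 + 30 + 9 + 4 + 43 + 34 + 23 + 22) / 10 = 23.6
Step 2: Compute squared deviations from the mean:
  (43 - 23.6)^2 = 376.36
  (3 - 23.6)^2 = 424.36
  (25 - 23.6)^2 = 1.96
  (30 - 23.6)^2 = 40.96
  (9 - 23.6)^2 = 213.16
  (4 - 23.6)^2 = 384.16
  (43 - 23.6)^2 = 376.36
  (34 - 23.6)^2 = 108.16
  (23 - 23.6)^2 = 0.36
  (22 - 23.6)^2 = 2.56
Step 3: Sum of squared deviations = 1928.4
Step 4: Population variance = 1928.4 / 10 = 192.84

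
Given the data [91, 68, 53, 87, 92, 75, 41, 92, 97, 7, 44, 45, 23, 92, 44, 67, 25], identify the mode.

92

Step 1: Count the frequency of each value:
  7: appears 1 time(s)
  23: appears 1 time(s)
  25: appears 1 time(s)
  41: appears 1 time(s)
  44: appears 2 time(s)
  45: appears 1 time(s)
  53: appears 1 time(s)
  67: appears 1 time(s)
  68: appears 1 time(s)
  75: appears 1 time(s)
  87: appears 1 time(s)
  91: appears 1 time(s)
  92: appears 3 time(s)
  97: appears 1 time(s)
Step 2: The value 92 appears most frequently (3 times).
Step 3: Mode = 92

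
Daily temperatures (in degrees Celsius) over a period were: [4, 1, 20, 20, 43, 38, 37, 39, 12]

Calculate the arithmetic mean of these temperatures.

23.7778

Step 1: Sum all values: 4 + 1 + 20 + 20 + 43 + 38 + 37 + 39 + 12 = 214
Step 2: Count the number of values: n = 9
Step 3: Mean = sum / n = 214 / 9 = 23.7778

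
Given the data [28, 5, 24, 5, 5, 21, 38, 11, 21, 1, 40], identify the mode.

5

Step 1: Count the frequency of each value:
  1: appears 1 time(s)
  5: appears 3 time(s)
  11: appears 1 time(s)
  21: appears 2 time(s)
  24: appears 1 time(s)
  28: appears 1 time(s)
  38: appears 1 time(s)
  40: appears 1 time(s)
Step 2: The value 5 appears most frequently (3 times).
Step 3: Mode = 5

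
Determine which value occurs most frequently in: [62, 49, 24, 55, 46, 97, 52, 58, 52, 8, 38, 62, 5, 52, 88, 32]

52

Step 1: Count the frequency of each value:
  5: appears 1 time(s)
  8: appears 1 time(s)
  24: appears 1 time(s)
  32: appears 1 time(s)
  38: appears 1 time(s)
  46: appears 1 time(s)
  49: appears 1 time(s)
  52: appears 3 time(s)
  55: appears 1 time(s)
  58: appears 1 time(s)
  62: appears 2 time(s)
  88: appears 1 time(s)
  97: appears 1 time(s)
Step 2: The value 52 appears most frequently (3 times).
Step 3: Mode = 52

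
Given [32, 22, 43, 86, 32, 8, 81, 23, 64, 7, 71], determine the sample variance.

812.0545

Step 1: Compute the mean: (32 + 22 + 43 + 86 + 32 + 8 + 81 + 23 + 64 + 7 + 71) / 11 = 42.6364
Step 2: Compute squared deviations from the mean:
  (32 - 42.6364)^2 = 113.1322
  (22 - 42.6364)^2 = 425.8595
  (43 - 42.6364)^2 = 0.1322
  (86 - 42.6364)^2 = 1880.405
  (32 - 42.6364)^2 = 113.1322
  (8 - 42.6364)^2 = 1199.6777
  (81 - 42.6364)^2 = 1471.7686
  (23 - 42.6364)^2 = 385.5868
  (64 - 42.6364)^2 = 456.405
  (7 - 42.6364)^2 = 1269.9504
  (71 - 42.6364)^2 = 804.4959
Step 3: Sum of squared deviations = 8120.5455
Step 4: Sample variance = 8120.5455 / 10 = 812.0545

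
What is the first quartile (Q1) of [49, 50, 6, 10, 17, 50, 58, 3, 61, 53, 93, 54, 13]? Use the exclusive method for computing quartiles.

11.5

Step 1: Sort the data: [3, 6, 10, 13, 17, 49, 50, 50, 53, 54, 58, 61, 93]
Step 2: n = 13
Step 3: Using the exclusive quartile method:
  Q1 = 11.5
  Q2 (median) = 50
  Q3 = 56
  IQR = Q3 - Q1 = 56 - 11.5 = 44.5
Step 4: Q1 = 11.5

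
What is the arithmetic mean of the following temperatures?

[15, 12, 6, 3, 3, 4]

7.1667

Step 1: Sum all values: 15 + 12 + 6 + 3 + 3 + 4 = 43
Step 2: Count the number of values: n = 6
Step 3: Mean = sum / n = 43 / 6 = 7.1667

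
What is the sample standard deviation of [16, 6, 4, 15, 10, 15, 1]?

6.0238

Step 1: Compute the mean: 9.5714
Step 2: Sum of squared deviations from the mean: 217.7143
Step 3: Sample variance = 217.7143 / 6 = 36.2857
Step 4: Standard deviation = sqrt(36.2857) = 6.0238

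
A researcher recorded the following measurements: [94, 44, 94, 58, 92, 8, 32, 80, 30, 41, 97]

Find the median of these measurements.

58

Step 1: Sort the data in ascending order: [8, 30, 32, 41, 44, 58, 80, 92, 94, 94, 97]
Step 2: The number of values is n = 11.
Step 3: Since n is odd, the median is the middle value at position 6: 58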